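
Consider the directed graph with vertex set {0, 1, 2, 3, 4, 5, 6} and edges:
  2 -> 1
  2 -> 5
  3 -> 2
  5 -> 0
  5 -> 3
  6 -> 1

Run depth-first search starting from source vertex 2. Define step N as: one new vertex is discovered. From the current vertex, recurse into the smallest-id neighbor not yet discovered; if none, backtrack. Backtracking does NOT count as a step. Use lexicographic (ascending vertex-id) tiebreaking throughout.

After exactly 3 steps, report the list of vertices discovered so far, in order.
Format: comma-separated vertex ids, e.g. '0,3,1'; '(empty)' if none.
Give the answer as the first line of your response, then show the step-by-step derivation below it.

2,1,5

step 1: discover 2; path=2; order=2
step 2: discover 1; path=2>1; order=2,1
step 3: discover 5; path=2>5; order=2,1,5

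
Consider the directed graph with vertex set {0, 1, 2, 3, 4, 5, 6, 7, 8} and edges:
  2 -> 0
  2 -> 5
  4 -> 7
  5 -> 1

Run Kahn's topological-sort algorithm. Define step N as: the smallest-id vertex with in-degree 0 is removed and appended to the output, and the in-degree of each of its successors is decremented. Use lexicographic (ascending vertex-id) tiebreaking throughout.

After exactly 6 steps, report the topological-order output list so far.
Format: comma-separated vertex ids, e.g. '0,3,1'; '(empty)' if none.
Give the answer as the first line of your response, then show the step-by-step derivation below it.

2,0,3,4,5,1

step 1: output 2; order=[2]; indeg=(0,1,0,0,0,0,0,1,0)
step 2: output 0; order=[2,0]; indeg=(0,1,0,0,0,0,0,1,0)
step 3: output 3; order=[2,0,3]; indeg=(0,1,0,0,0,0,0,1,0)
step 4: output 4; order=[2,0,3,4]; indeg=(0,1,0,0,0,0,0,0,0)
step 5: output 5; order=[2,0,3,4,5]; indeg=(0,0,0,0,0,0,0,0,0)
step 6: output 1; order=[2,0,3,4,5,1]; indeg=(0,0,0,0,0,0,0,0,0)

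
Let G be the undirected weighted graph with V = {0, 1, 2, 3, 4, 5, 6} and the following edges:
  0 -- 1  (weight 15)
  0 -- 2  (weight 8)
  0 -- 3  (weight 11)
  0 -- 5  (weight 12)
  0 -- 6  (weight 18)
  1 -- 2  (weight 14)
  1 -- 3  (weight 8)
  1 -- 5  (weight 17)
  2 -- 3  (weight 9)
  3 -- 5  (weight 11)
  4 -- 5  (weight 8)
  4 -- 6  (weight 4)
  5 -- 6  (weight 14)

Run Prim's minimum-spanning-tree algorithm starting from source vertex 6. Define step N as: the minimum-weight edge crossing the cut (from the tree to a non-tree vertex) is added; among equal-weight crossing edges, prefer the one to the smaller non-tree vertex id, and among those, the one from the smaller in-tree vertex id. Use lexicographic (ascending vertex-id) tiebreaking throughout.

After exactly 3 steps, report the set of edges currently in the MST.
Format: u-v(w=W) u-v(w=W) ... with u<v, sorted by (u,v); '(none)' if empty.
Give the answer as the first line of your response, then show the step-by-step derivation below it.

3-5(w=11) 4-5(w=8) 4-6(w=4)

step 1: add edge 4-6 (w=4); MST = {4-6(w=4)}
step 2: add edge 4-5 (w=8); MST = {4-5(w=8) 4-6(w=4)}
step 3: add edge 3-5 (w=11); MST = {3-5(w=11) 4-5(w=8) 4-6(w=4)}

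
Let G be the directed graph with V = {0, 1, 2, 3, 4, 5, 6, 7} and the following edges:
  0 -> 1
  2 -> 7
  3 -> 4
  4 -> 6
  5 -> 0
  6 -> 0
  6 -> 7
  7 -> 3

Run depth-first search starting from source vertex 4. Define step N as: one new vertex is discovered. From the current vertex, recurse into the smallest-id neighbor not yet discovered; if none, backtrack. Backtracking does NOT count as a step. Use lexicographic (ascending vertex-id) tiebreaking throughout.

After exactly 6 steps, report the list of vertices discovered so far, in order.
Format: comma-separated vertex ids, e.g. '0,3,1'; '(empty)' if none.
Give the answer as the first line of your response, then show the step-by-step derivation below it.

4,6,0,1,7,3

step 1: discover 4; path=4; order=4
step 2: discover 6; path=4>6; order=4,6
step 3: discover 0; path=4>6>0; order=4,6,0
step 4: discover 1; path=4>6>0>1; order=4,6,0,1
step 5: discover 7; path=4>6>7; order=4,6,0,1,7
step 6: discover 3; path=4>6>7>3; order=4,6,0,1,7,3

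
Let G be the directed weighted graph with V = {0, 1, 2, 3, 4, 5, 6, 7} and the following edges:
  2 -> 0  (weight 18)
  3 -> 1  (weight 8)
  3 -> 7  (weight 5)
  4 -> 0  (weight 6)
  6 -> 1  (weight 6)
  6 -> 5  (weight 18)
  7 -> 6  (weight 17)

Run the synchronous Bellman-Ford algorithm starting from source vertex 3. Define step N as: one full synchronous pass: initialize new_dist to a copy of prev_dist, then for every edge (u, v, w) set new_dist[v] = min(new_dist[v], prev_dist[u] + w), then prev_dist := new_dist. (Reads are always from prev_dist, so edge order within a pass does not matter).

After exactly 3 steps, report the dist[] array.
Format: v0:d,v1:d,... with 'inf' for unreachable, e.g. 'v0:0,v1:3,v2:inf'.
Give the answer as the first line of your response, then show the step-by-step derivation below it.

v0:inf,v1:8,v2:inf,v3:0,v4:inf,v5:40,v6:22,v7:5

step 1: dist = v0:inf,v1:8,v2:inf,v3:0,v4:inf,v5:inf,v6:inf,v7:5
step 2: dist = v0:inf,v1:8,v2:inf,v3:0,v4:inf,v5:inf,v6:22,v7:5
step 3: dist = v0:inf,v1:8,v2:inf,v3:0,v4:inf,v5:40,v6:22,v7:5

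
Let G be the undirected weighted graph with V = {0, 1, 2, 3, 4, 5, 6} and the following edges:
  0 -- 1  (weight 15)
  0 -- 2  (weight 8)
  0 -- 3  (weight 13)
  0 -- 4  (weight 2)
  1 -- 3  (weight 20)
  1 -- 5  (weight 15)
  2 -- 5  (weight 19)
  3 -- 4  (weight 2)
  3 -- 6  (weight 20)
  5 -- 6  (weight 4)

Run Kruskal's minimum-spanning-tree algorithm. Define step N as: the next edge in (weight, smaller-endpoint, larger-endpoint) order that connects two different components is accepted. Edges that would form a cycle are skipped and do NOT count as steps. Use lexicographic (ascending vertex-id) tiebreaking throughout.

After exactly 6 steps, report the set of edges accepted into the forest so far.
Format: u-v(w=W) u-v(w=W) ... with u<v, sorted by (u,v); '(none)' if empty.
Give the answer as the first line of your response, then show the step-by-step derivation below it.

0-1(w=15) 0-2(w=8) 0-4(w=2) 1-5(w=15) 3-4(w=2) 5-6(w=4)

step 1: add edge 0-4 (w=2); MST = {0-4(w=2)}
step 2: add edge 3-4 (w=2); MST = {0-4(w=2) 3-4(w=2)}
step 3: add edge 5-6 (w=4); MST = {0-4(w=2) 3-4(w=2) 5-6(w=4)}
step 4: add edge 0-2 (w=8); MST = {0-2(w=8) 0-4(w=2) 3-4(w=2) 5-6(w=4)}
step 5: add edge 0-1 (w=15); MST = {0-1(w=15) 0-2(w=8) 0-4(w=2) 3-4(w=2) 5-6(w=4)}
step 6: add edge 1-5 (w=15); MST = {0-1(w=15) 0-2(w=8) 0-4(w=2) 1-5(w=15) 3-4(w=2) 5-6(w=4)}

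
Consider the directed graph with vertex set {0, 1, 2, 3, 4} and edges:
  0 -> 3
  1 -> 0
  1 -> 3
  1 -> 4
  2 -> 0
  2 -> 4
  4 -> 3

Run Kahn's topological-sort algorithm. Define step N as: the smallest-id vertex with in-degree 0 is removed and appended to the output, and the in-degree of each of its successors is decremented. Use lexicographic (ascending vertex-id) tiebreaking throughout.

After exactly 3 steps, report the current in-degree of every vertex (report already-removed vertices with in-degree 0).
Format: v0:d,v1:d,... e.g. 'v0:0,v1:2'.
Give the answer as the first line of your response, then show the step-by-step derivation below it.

v0:0,v1:0,v2:0,v3:1,v4:0

step 1: output 1; order=[1]; indeg=(1,0,0,2,1)
step 2: output 2; order=[1,2]; indeg=(0,0,0,2,0)
step 3: output 0; order=[1,2,0]; indeg=(0,0,0,1,0)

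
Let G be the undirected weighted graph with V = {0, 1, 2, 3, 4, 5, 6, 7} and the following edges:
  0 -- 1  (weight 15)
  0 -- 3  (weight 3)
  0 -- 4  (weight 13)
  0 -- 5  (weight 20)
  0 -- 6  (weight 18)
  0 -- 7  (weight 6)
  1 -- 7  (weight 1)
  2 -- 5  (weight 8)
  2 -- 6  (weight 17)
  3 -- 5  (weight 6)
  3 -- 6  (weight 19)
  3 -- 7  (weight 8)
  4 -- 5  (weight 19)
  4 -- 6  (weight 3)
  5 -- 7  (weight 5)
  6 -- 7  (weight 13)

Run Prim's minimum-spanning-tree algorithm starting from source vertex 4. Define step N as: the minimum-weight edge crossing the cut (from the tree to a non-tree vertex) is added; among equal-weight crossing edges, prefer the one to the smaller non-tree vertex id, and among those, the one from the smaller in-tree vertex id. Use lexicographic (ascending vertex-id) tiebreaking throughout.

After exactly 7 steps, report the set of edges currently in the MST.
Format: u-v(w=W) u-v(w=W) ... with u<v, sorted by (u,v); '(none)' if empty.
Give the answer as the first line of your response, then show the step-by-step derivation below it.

0-3(w=3) 0-4(w=13) 1-7(w=1) 2-5(w=8) 3-5(w=6) 4-6(w=3) 5-7(w=5)

step 1: add edge 4-6 (w=3); MST = {4-6(w=3)}
step 2: add edge 0-4 (w=13); MST = {0-4(w=13) 4-6(w=3)}
step 3: add edge 0-3 (w=3); MST = {0-3(w=3) 0-4(w=13) 4-6(w=3)}
step 4: add edge 3-5 (w=6); MST = {0-3(w=3) 0-4(w=13) 3-5(w=6) 4-6(w=3)}
step 5: add edge 5-7 (w=5); MST = {0-3(w=3) 0-4(w=13) 3-5(w=6) 4-6(w=3) 5-7(w=5)}
step 6: add edge 1-7 (w=1); MST = {0-3(w=3) 0-4(w=13) 1-7(w=1) 3-5(w=6) 4-6(w=3) 5-7(w=5)}
step 7: add edge 2-5 (w=8); MST = {0-3(w=3) 0-4(w=13) 1-7(w=1) 2-5(w=8) 3-5(w=6) 4-6(w=3) 5-7(w=5)}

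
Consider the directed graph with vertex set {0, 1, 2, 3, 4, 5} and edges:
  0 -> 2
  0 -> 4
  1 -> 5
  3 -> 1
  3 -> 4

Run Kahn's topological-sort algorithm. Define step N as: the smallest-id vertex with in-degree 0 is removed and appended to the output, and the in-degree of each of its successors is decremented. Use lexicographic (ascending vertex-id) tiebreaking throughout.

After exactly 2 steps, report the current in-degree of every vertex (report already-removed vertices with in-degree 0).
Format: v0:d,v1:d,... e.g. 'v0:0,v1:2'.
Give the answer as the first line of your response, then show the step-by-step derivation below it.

v0:0,v1:1,v2:0,v3:0,v4:1,v5:1

step 1: output 0; order=[0]; indeg=(0,1,0,0,1,1)
step 2: output 2; order=[0,2]; indeg=(0,1,0,0,1,1)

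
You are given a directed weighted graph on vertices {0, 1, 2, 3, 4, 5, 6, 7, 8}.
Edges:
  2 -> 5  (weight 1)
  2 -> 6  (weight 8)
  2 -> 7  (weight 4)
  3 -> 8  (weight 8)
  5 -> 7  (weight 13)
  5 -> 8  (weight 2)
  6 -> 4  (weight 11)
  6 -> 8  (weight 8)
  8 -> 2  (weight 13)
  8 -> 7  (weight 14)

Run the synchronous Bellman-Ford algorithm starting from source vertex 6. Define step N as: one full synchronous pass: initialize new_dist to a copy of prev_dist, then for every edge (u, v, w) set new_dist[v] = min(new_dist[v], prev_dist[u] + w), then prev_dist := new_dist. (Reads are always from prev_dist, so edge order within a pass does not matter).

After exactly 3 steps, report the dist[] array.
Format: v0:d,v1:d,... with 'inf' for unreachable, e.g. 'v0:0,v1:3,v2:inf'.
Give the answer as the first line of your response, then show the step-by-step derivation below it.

v0:inf,v1:inf,v2:21,v3:inf,v4:11,v5:22,v6:0,v7:22,v8:8

step 1: dist = v0:inf,v1:inf,v2:inf,v3:inf,v4:11,v5:inf,v6:0,v7:inf,v8:8
step 2: dist = v0:inf,v1:inf,v2:21,v3:inf,v4:11,v5:inf,v6:0,v7:22,v8:8
step 3: dist = v0:inf,v1:inf,v2:21,v3:inf,v4:11,v5:22,v6:0,v7:22,v8:8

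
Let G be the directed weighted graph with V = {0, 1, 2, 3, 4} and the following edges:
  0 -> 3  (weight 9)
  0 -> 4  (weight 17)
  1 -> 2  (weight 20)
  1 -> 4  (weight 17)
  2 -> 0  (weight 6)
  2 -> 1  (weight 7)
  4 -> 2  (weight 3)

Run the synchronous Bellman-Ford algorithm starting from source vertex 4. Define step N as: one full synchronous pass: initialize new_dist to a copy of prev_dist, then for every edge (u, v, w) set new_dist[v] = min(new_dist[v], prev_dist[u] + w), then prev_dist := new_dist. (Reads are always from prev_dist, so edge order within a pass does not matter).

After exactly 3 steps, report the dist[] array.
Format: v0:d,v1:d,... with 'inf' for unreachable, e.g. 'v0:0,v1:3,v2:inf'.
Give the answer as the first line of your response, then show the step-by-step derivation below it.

v0:9,v1:10,v2:3,v3:18,v4:0

step 1: dist = v0:inf,v1:inf,v2:3,v3:inf,v4:0
step 2: dist = v0:9,v1:10,v2:3,v3:inf,v4:0
step 3: dist = v0:9,v1:10,v2:3,v3:18,v4:0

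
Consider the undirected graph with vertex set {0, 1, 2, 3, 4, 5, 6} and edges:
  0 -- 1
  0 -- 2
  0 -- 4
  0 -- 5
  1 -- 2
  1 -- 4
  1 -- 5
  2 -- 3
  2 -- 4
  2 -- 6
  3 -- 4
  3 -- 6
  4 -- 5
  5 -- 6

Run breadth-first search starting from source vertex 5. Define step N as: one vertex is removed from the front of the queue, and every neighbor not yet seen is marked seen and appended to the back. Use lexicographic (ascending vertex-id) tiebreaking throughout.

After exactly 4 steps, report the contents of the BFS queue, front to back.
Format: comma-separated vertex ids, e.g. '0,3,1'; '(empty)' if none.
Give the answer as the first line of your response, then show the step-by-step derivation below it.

6,2,3

step 1: dequeue 5; queue=[0,1,4,6]; order=5
step 2: dequeue 0; queue=[1,4,6,2]; order=5,0
step 3: dequeue 1; queue=[4,6,2]; order=5,0,1
step 4: dequeue 4; queue=[6,2,3]; order=5,0,1,4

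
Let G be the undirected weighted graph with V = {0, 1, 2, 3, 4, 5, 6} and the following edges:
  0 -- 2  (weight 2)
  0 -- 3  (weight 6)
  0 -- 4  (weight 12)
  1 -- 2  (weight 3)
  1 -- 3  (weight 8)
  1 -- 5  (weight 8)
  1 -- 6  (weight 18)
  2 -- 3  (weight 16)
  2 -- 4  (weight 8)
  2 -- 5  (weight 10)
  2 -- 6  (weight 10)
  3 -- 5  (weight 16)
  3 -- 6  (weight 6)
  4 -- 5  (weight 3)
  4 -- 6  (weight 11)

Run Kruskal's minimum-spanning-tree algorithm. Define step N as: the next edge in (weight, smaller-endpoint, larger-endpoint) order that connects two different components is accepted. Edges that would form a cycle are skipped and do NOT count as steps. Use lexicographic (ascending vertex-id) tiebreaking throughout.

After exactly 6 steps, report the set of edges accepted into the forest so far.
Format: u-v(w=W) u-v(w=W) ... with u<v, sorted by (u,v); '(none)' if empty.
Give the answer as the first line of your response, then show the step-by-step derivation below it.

0-2(w=2) 0-3(w=6) 1-2(w=3) 1-5(w=8) 3-6(w=6) 4-5(w=3)

step 1: add edge 0-2 (w=2); MST = {0-2(w=2)}
step 2: add edge 1-2 (w=3); MST = {0-2(w=2) 1-2(w=3)}
step 3: add edge 4-5 (w=3); MST = {0-2(w=2) 1-2(w=3) 4-5(w=3)}
step 4: add edge 0-3 (w=6); MST = {0-2(w=2) 0-3(w=6) 1-2(w=3) 4-5(w=3)}
step 5: add edge 3-6 (w=6); MST = {0-2(w=2) 0-3(w=6) 1-2(w=3) 3-6(w=6) 4-5(w=3)}
step 6: add edge 1-5 (w=8); MST = {0-2(w=2) 0-3(w=6) 1-2(w=3) 1-5(w=8) 3-6(w=6) 4-5(w=3)}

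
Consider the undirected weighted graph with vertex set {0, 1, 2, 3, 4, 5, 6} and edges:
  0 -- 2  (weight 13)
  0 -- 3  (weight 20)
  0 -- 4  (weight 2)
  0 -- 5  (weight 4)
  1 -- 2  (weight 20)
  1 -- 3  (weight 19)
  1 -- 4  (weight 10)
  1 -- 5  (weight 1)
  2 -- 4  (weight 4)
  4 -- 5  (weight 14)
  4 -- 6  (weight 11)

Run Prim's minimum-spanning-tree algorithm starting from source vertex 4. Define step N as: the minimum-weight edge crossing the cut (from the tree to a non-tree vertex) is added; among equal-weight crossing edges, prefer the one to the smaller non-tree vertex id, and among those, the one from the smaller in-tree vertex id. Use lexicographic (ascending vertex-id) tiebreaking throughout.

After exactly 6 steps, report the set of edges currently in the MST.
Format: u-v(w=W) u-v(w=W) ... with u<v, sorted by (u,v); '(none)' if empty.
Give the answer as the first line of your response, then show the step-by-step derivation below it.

0-4(w=2) 0-5(w=4) 1-3(w=19) 1-5(w=1) 2-4(w=4) 4-6(w=11)

step 1: add edge 0-4 (w=2); MST = {0-4(w=2)}
step 2: add edge 2-4 (w=4); MST = {0-4(w=2) 2-4(w=4)}
step 3: add edge 0-5 (w=4); MST = {0-4(w=2) 0-5(w=4) 2-4(w=4)}
step 4: add edge 1-5 (w=1); MST = {0-4(w=2) 0-5(w=4) 1-5(w=1) 2-4(w=4)}
step 5: add edge 4-6 (w=11); MST = {0-4(w=2) 0-5(w=4) 1-5(w=1) 2-4(w=4) 4-6(w=11)}
step 6: add edge 1-3 (w=19); MST = {0-4(w=2) 0-5(w=4) 1-3(w=19) 1-5(w=1) 2-4(w=4) 4-6(w=11)}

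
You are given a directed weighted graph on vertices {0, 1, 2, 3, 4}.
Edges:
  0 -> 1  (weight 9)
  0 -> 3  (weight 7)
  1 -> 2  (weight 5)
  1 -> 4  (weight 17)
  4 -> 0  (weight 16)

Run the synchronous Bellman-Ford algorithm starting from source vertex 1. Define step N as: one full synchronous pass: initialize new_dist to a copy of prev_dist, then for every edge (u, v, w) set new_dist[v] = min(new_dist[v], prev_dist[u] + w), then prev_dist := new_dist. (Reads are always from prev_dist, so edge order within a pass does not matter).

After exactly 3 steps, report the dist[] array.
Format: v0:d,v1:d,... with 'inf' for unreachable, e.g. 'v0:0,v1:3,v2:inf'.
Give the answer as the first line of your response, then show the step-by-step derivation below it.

v0:33,v1:0,v2:5,v3:40,v4:17

step 1: dist = v0:inf,v1:0,v2:5,v3:inf,v4:17
step 2: dist = v0:33,v1:0,v2:5,v3:inf,v4:17
step 3: dist = v0:33,v1:0,v2:5,v3:40,v4:17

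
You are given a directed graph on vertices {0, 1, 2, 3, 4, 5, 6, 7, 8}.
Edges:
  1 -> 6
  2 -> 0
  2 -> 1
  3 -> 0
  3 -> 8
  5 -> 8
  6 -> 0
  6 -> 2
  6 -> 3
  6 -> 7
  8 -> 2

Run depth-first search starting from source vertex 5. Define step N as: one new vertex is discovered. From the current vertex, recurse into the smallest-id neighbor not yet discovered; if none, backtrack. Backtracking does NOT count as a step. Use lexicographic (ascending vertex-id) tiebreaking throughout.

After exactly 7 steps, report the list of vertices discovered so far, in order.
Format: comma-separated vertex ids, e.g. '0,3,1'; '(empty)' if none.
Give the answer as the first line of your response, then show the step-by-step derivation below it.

5,8,2,0,1,6,3

step 1: discover 5; path=5; order=5
step 2: discover 8; path=5>8; order=5,8
step 3: discover 2; path=5>8>2; order=5,8,2
step 4: discover 0; path=5>8>2>0; order=5,8,2,0
step 5: discover 1; path=5>8>2>1; order=5,8,2,0,1
step 6: discover 6; path=5>8>2>1>6; order=5,8,2,0,1,6
step 7: discover 3; path=5>8>2>1>6>3; order=5,8,2,0,1,6,3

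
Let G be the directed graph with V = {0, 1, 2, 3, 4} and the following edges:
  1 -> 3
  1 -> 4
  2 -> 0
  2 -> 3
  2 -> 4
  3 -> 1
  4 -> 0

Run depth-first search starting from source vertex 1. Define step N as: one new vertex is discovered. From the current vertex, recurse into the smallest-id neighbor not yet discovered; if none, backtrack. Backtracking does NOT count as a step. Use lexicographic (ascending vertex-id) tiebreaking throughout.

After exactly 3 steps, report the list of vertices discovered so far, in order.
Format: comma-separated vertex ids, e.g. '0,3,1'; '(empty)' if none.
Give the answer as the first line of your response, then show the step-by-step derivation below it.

1,3,4

step 1: discover 1; path=1; order=1
step 2: discover 3; path=1>3; order=1,3
step 3: discover 4; path=1>4; order=1,3,4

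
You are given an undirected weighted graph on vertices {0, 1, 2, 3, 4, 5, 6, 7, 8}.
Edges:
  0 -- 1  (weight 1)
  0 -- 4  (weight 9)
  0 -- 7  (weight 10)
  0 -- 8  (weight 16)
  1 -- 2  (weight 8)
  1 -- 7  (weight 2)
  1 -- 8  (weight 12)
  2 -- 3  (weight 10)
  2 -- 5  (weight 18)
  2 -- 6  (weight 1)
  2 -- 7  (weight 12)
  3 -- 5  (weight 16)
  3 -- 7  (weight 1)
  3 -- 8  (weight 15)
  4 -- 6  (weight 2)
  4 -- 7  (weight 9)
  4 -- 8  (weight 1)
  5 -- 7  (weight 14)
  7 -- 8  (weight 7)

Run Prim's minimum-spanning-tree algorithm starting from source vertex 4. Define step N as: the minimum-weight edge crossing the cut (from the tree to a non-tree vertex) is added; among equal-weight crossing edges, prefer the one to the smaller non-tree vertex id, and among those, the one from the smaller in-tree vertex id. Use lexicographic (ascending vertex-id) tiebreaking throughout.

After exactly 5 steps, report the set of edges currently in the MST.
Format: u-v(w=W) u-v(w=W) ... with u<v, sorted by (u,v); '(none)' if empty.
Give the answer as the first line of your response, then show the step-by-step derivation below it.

2-6(w=1) 3-7(w=1) 4-6(w=2) 4-8(w=1) 7-8(w=7)

step 1: add edge 4-8 (w=1); MST = {4-8(w=1)}
step 2: add edge 4-6 (w=2); MST = {4-6(w=2) 4-8(w=1)}
step 3: add edge 2-6 (w=1); MST = {2-6(w=1) 4-6(w=2) 4-8(w=1)}
step 4: add edge 7-8 (w=7); MST = {2-6(w=1) 4-6(w=2) 4-8(w=1) 7-8(w=7)}
step 5: add edge 3-7 (w=1); MST = {2-6(w=1) 3-7(w=1) 4-6(w=2) 4-8(w=1) 7-8(w=7)}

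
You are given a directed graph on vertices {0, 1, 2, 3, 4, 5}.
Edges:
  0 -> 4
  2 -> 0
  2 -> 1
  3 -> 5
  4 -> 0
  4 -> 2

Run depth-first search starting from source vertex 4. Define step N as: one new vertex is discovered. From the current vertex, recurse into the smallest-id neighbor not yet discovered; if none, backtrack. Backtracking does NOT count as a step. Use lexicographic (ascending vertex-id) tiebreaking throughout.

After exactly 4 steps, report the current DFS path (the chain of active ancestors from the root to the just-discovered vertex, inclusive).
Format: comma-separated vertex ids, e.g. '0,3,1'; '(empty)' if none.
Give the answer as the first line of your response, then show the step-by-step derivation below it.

4,2,1

step 1: discover 4; path=4; order=4
step 2: discover 0; path=4>0; order=4,0
step 3: discover 2; path=4>2; order=4,0,2
step 4: discover 1; path=4>2>1; order=4,0,2,1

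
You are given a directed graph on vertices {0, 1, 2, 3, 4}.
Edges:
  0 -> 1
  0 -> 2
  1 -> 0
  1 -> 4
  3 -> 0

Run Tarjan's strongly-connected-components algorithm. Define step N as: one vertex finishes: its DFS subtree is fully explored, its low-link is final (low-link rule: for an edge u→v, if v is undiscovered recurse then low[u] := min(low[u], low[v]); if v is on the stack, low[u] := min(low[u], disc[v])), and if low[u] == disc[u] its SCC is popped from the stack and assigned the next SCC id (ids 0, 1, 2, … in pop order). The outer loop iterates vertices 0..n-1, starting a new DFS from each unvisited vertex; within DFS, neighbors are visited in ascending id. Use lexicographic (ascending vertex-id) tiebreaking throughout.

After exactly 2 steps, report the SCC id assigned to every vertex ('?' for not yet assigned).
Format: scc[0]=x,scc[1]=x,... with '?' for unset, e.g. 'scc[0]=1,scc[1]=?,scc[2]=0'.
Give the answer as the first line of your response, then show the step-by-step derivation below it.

scc[0]=?,scc[1]=?,scc[2]=?,scc[3]=?,scc[4]=0

step 1: low=(low[0]=0,low[1]=0,low[2]=?,low[3]=?,low[4]=2); scc=(scc[0]=?,scc[1]=?,scc[2]=?,scc[3]=?,scc[4]=0)
step 2: low=(low[0]=0,low[1]=0,low[2]=?,low[3]=?,low[4]=2); scc=(scc[0]=?,scc[1]=?,scc[2]=?,scc[3]=?,scc[4]=0)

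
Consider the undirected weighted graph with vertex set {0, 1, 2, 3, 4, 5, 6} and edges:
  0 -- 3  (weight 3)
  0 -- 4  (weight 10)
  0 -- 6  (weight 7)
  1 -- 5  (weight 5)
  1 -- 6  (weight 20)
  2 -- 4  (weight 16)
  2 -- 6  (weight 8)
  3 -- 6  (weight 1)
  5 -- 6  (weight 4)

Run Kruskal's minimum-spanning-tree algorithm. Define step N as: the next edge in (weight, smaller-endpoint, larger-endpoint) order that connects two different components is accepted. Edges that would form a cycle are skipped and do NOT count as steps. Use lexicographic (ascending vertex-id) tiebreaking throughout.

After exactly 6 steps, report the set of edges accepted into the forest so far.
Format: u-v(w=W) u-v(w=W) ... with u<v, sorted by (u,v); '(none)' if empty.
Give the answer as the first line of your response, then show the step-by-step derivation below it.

0-3(w=3) 0-4(w=10) 1-5(w=5) 2-6(w=8) 3-6(w=1) 5-6(w=4)

step 1: add edge 3-6 (w=1); MST = {3-6(w=1)}
step 2: add edge 0-3 (w=3); MST = {0-3(w=3) 3-6(w=1)}
step 3: add edge 5-6 (w=4); MST = {0-3(w=3) 3-6(w=1) 5-6(w=4)}
step 4: add edge 1-5 (w=5); MST = {0-3(w=3) 1-5(w=5) 3-6(w=1) 5-6(w=4)}
step 5: add edge 2-6 (w=8); MST = {0-3(w=3) 1-5(w=5) 2-6(w=8) 3-6(w=1) 5-6(w=4)}
step 6: add edge 0-4 (w=10); MST = {0-3(w=3) 0-4(w=10) 1-5(w=5) 2-6(w=8) 3-6(w=1) 5-6(w=4)}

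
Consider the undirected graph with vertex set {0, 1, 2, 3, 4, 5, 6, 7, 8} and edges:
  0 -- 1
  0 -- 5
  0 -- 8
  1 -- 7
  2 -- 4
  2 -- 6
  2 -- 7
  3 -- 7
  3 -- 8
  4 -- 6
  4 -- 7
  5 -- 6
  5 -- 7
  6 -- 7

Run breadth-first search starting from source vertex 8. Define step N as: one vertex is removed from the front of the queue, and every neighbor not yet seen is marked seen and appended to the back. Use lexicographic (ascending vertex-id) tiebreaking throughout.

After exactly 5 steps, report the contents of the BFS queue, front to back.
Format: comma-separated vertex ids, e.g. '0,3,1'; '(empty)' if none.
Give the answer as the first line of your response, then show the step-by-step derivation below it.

7,6

step 1: dequeue 8; queue=[0,3]; order=8
step 2: dequeue 0; queue=[3,1,5]; order=8,0
step 3: dequeue 3; queue=[1,5,7]; order=8,0,3
step 4: dequeue 1; queue=[5,7]; order=8,0,3,1
step 5: dequeue 5; queue=[7,6]; order=8,0,3,1,5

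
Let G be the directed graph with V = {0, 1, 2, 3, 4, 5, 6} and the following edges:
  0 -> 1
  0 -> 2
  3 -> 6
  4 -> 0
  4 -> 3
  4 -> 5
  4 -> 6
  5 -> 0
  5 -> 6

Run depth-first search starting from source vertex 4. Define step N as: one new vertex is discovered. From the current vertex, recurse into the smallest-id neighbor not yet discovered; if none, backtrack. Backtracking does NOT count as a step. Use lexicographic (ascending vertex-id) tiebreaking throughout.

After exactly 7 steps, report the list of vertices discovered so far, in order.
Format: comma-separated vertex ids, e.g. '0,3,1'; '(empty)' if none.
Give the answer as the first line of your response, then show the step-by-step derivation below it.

4,0,1,2,3,6,5

step 1: discover 4; path=4; order=4
step 2: discover 0; path=4>0; order=4,0
step 3: discover 1; path=4>0>1; order=4,0,1
step 4: discover 2; path=4>0>2; order=4,0,1,2
step 5: discover 3; path=4>3; order=4,0,1,2,3
step 6: discover 6; path=4>3>6; order=4,0,1,2,3,6
step 7: discover 5; path=4>5; order=4,0,1,2,3,6,5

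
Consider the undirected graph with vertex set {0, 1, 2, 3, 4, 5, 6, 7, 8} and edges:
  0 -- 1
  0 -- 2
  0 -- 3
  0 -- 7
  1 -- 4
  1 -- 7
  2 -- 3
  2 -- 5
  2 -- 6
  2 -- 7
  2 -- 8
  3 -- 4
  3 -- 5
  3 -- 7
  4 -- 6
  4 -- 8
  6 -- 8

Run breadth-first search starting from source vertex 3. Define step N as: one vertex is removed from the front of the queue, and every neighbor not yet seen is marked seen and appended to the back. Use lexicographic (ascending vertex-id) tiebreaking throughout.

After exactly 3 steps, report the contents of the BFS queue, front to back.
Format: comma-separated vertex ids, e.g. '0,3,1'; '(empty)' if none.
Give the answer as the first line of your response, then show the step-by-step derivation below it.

4,5,7,1,6,8

step 1: dequeue 3; queue=[0,2,4,5,7]; order=3
step 2: dequeue 0; queue=[2,4,5,7,1]; order=3,0
step 3: dequeue 2; queue=[4,5,7,1,6,8]; order=3,0,2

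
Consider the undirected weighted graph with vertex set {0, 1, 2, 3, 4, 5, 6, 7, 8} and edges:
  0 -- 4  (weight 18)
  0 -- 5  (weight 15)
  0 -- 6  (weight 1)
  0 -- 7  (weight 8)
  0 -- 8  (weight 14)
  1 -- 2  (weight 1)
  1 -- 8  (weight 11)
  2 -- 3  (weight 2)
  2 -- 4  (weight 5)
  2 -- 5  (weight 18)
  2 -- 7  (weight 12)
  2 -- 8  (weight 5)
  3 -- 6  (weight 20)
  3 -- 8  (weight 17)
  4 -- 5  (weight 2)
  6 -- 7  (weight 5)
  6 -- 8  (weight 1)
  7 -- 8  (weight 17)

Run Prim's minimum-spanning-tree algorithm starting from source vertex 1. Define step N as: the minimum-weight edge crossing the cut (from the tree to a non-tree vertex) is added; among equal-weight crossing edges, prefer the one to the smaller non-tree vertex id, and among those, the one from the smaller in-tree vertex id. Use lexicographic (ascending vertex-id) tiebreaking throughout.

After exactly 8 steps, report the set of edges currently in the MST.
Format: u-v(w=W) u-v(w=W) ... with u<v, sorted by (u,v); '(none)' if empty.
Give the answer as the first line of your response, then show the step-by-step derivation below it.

0-6(w=1) 1-2(w=1) 2-3(w=2) 2-4(w=5) 2-8(w=5) 4-5(w=2) 6-7(w=5) 6-8(w=1)

step 1: add edge 1-2 (w=1); MST = {1-2(w=1)}
step 2: add edge 2-3 (w=2); MST = {1-2(w=1) 2-3(w=2)}
step 3: add edge 2-4 (w=5); MST = {1-2(w=1) 2-3(w=2) 2-4(w=5)}
step 4: add edge 4-5 (w=2); MST = {1-2(w=1) 2-3(w=2) 2-4(w=5) 4-5(w=2)}
step 5: add edge 2-8 (w=5); MST = {1-2(w=1) 2-3(w=2) 2-4(w=5) 2-8(w=5) 4-5(w=2)}
step 6: add edge 6-8 (w=1); MST = {1-2(w=1) 2-3(w=2) 2-4(w=5) 2-8(w=5) 4-5(w=2) 6-8(w=1)}
step 7: add edge 0-6 (w=1); MST = {0-6(w=1) 1-2(w=1) 2-3(w=2) 2-4(w=5) 2-8(w=5) 4-5(w=2) 6-8(w=1)}
step 8: add edge 6-7 (w=5); MST = {0-6(w=1) 1-2(w=1) 2-3(w=2) 2-4(w=5) 2-8(w=5) 4-5(w=2) 6-7(w=5) 6-8(w=1)}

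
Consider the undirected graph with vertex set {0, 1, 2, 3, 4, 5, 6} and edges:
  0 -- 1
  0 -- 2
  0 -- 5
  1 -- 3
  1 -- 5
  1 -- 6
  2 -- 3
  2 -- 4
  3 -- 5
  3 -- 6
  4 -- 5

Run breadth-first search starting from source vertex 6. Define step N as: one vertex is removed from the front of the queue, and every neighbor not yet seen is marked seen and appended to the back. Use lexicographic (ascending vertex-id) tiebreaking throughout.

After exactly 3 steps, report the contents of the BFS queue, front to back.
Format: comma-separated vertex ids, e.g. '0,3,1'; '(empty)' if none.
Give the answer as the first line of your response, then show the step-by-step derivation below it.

0,5,2

step 1: dequeue 6; queue=[1,3]; order=6
step 2: dequeue 1; queue=[3,0,5]; order=6,1
step 3: dequeue 3; queue=[0,5,2]; order=6,1,3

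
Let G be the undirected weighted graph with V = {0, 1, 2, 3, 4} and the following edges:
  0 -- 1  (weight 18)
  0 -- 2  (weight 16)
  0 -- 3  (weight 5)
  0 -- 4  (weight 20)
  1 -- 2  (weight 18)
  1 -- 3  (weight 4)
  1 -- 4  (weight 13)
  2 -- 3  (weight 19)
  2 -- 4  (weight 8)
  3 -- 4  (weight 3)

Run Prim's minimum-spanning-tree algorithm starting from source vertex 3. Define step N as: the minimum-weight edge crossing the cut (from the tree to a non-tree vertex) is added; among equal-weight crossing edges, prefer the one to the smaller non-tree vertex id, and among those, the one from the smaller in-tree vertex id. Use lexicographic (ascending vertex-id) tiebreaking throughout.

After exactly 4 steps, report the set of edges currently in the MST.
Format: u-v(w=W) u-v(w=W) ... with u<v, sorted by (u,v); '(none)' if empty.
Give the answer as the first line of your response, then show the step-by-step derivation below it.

0-3(w=5) 1-3(w=4) 2-4(w=8) 3-4(w=3)

step 1: add edge 3-4 (w=3); MST = {3-4(w=3)}
step 2: add edge 1-3 (w=4); MST = {1-3(w=4) 3-4(w=3)}
step 3: add edge 0-3 (w=5); MST = {0-3(w=5) 1-3(w=4) 3-4(w=3)}
step 4: add edge 2-4 (w=8); MST = {0-3(w=5) 1-3(w=4) 2-4(w=8) 3-4(w=3)}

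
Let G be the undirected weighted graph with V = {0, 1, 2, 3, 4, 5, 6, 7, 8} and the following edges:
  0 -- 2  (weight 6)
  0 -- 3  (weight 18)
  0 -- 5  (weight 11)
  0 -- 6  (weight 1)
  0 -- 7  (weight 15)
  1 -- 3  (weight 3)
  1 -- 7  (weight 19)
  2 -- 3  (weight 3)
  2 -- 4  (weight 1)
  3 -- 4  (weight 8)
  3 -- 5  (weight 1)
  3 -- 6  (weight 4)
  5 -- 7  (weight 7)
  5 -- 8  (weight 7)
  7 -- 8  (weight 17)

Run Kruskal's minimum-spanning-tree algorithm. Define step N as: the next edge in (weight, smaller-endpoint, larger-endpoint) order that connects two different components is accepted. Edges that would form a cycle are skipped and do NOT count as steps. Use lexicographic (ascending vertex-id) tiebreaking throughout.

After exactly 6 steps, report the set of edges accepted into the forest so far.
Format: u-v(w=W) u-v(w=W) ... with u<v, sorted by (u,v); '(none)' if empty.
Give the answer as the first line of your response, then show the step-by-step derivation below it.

0-6(w=1) 1-3(w=3) 2-3(w=3) 2-4(w=1) 3-5(w=1) 3-6(w=4)

step 1: add edge 0-6 (w=1); MST = {0-6(w=1)}
step 2: add edge 2-4 (w=1); MST = {0-6(w=1) 2-4(w=1)}
step 3: add edge 3-5 (w=1); MST = {0-6(w=1) 2-4(w=1) 3-5(w=1)}
step 4: add edge 1-3 (w=3); MST = {0-6(w=1) 1-3(w=3) 2-4(w=1) 3-5(w=1)}
step 5: add edge 2-3 (w=3); MST = {0-6(w=1) 1-3(w=3) 2-3(w=3) 2-4(w=1) 3-5(w=1)}
step 6: add edge 3-6 (w=4); MST = {0-6(w=1) 1-3(w=3) 2-3(w=3) 2-4(w=1) 3-5(w=1) 3-6(w=4)}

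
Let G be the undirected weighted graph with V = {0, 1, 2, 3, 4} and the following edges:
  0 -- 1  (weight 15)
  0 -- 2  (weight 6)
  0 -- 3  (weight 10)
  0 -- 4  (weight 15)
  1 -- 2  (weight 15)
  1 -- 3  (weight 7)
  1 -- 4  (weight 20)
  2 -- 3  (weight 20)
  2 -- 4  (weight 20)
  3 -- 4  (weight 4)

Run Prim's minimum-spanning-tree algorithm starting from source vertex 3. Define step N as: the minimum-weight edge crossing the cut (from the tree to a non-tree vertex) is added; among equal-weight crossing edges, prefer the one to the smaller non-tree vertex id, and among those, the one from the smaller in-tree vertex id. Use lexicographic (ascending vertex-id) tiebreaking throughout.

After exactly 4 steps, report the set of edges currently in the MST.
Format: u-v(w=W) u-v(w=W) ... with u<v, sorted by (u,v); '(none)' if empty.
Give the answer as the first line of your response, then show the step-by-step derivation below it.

0-2(w=6) 0-3(w=10) 1-3(w=7) 3-4(w=4)

step 1: add edge 3-4 (w=4); MST = {3-4(w=4)}
step 2: add edge 1-3 (w=7); MST = {1-3(w=7) 3-4(w=4)}
step 3: add edge 0-3 (w=10); MST = {0-3(w=10) 1-3(w=7) 3-4(w=4)}
step 4: add edge 0-2 (w=6); MST = {0-2(w=6) 0-3(w=10) 1-3(w=7) 3-4(w=4)}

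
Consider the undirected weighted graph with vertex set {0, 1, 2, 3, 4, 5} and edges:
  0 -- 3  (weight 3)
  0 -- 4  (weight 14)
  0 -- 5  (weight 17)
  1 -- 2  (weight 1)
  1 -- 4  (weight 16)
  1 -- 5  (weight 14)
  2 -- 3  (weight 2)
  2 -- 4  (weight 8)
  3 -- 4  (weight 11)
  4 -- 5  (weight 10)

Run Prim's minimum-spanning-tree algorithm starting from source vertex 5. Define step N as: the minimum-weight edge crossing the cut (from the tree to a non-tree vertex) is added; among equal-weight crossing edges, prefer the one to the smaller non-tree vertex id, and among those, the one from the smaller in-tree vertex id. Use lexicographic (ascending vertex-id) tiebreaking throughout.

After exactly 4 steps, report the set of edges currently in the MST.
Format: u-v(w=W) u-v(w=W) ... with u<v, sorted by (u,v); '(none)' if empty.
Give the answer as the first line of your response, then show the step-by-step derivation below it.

1-2(w=1) 2-3(w=2) 2-4(w=8) 4-5(w=10)

step 1: add edge 4-5 (w=10); MST = {4-5(w=10)}
step 2: add edge 2-4 (w=8); MST = {2-4(w=8) 4-5(w=10)}
step 3: add edge 1-2 (w=1); MST = {1-2(w=1) 2-4(w=8) 4-5(w=10)}
step 4: add edge 2-3 (w=2); MST = {1-2(w=1) 2-3(w=2) 2-4(w=8) 4-5(w=10)}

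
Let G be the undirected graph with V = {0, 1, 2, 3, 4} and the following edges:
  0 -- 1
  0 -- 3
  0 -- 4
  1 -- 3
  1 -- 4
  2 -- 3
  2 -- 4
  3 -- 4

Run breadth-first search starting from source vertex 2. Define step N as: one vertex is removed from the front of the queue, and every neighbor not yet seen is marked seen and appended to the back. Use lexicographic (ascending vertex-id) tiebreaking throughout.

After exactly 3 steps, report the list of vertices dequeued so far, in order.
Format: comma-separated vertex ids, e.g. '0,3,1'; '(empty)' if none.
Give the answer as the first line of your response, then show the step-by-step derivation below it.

2,3,4

step 1: dequeue 2; queue=[3,4]; order=2
step 2: dequeue 3; queue=[4,0,1]; order=2,3
step 3: dequeue 4; queue=[0,1]; order=2,3,4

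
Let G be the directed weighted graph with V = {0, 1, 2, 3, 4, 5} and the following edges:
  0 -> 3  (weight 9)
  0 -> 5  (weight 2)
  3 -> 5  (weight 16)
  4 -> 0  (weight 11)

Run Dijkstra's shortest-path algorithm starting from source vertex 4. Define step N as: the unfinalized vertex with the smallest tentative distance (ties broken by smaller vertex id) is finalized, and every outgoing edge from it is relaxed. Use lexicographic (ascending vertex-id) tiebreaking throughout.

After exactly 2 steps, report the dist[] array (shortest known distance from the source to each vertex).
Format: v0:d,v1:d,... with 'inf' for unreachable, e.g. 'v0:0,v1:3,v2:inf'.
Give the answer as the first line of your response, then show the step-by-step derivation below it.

v0:11,v1:inf,v2:inf,v3:20,v4:0,v5:13

step 1: dist = v0:11,v1:inf,v2:inf,v3:inf,v4:0,v5:inf
step 2: dist = v0:11,v1:inf,v2:inf,v3:20,v4:0,v5:13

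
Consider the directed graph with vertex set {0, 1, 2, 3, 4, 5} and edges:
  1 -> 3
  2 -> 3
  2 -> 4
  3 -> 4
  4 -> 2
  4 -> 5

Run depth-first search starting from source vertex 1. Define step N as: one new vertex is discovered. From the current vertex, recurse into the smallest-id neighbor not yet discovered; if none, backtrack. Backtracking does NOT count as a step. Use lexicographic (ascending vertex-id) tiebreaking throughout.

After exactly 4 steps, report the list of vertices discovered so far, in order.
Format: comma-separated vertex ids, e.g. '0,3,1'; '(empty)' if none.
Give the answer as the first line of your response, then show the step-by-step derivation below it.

1,3,4,2

step 1: discover 1; path=1; order=1
step 2: discover 3; path=1>3; order=1,3
step 3: discover 4; path=1>3>4; order=1,3,4
step 4: discover 2; path=1>3>4>2; order=1,3,4,2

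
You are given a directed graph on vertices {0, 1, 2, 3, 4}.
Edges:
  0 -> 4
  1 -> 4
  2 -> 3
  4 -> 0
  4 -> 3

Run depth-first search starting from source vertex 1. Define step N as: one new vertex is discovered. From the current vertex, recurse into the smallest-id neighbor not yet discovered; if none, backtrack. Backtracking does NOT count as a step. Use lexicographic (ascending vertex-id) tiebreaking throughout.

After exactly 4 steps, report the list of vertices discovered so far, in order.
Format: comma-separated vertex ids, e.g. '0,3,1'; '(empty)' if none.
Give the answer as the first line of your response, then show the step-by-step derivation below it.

1,4,0,3

step 1: discover 1; path=1; order=1
step 2: discover 4; path=1>4; order=1,4
step 3: discover 0; path=1>4>0; order=1,4,0
step 4: discover 3; path=1>4>3; order=1,4,0,3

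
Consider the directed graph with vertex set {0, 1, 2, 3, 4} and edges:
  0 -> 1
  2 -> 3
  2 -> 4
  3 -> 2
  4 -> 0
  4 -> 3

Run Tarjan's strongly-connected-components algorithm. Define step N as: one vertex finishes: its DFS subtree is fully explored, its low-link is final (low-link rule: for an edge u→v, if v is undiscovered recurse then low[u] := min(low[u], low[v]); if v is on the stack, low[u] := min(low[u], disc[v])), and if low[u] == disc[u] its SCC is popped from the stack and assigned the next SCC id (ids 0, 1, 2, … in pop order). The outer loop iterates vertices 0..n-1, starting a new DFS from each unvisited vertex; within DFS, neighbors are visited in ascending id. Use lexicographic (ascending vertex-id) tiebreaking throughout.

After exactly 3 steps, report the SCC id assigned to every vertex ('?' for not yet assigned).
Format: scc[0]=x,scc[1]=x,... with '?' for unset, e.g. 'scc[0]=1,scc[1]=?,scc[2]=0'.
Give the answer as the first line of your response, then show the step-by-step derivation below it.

scc[0]=1,scc[1]=0,scc[2]=?,scc[3]=?,scc[4]=?

step 1: low=(low[0]=0,low[1]=1,low[2]=?,low[3]=?,low[4]=?); scc=(scc[0]=?,scc[1]=0,scc[2]=?,scc[3]=?,scc[4]=?)
step 2: low=(low[0]=0,low[1]=1,low[2]=?,low[3]=?,low[4]=?); scc=(scc[0]=1,scc[1]=0,scc[2]=?,scc[3]=?,scc[4]=?)
step 3: low=(low[0]=0,low[1]=1,low[2]=2,low[3]=2,low[4]=?); scc=(scc[0]=1,scc[1]=0,scc[2]=?,scc[3]=?,scc[4]=?)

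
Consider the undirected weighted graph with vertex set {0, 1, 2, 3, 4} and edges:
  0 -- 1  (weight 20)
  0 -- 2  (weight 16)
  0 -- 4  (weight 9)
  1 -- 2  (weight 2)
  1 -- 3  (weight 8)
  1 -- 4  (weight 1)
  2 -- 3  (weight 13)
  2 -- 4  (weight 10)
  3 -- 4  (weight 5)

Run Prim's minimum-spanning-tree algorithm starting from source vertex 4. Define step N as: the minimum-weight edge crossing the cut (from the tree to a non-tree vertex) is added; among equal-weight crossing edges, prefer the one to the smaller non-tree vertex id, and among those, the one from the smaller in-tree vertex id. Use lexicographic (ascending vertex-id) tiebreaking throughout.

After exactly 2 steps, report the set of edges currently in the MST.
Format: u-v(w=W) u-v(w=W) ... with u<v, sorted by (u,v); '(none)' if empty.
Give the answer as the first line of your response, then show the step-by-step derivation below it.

1-2(w=2) 1-4(w=1)

step 1: add edge 1-4 (w=1); MST = {1-4(w=1)}
step 2: add edge 1-2 (w=2); MST = {1-2(w=2) 1-4(w=1)}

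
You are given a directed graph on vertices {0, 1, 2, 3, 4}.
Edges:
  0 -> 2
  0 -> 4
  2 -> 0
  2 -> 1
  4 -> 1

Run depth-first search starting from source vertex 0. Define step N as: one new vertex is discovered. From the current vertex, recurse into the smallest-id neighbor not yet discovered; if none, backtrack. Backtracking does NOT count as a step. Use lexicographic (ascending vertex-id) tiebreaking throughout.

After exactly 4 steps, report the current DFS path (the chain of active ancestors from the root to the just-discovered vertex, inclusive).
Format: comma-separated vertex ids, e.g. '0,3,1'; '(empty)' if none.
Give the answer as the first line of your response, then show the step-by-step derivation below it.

0,4

step 1: discover 0; path=0; order=0
step 2: discover 2; path=0>2; order=0,2
step 3: discover 1; path=0>2>1; order=0,2,1
step 4: discover 4; path=0>4; order=0,2,1,4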